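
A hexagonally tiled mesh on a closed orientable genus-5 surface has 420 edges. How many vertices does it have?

272

χ = 2 − 2·5 = -8, and every face is a hexagon so 6F = 2E.
F = 2E/6 = 140. Then V = -8 + E − F = -8 + 420 − 140 = 272.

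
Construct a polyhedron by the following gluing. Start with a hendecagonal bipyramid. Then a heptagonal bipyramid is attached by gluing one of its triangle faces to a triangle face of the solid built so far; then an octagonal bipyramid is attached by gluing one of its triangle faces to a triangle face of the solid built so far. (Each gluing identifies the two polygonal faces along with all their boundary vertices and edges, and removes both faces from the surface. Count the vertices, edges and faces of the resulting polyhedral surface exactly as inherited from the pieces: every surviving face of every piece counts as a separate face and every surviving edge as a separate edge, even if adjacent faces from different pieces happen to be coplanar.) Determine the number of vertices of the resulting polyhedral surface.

A hendecagonal bipyramid: V=13, E=33, F=22.
Attach a heptagonal bipyramid (V=9, E=21, F=14) along a 3-gon: merge 3 vertices and 3 edges, delete both glued faces → V=19, E=51, F=34.
Attach an octagonal bipyramid (V=10, E=24, F=16) along a 3-gon: merge 3 vertices and 3 edges, delete both glued faces → V=26, E=72, F=48.
Check: V − E + F = 26 − 72 + 48 = 2.

26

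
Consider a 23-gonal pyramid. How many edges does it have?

46

A pyramid on an n-gon base has one n-gon and n triangles: V = 23 + 1 = 24, E = 2·23 = 46, F = 23 + 1 = 24.
Check: V − E + F = 24 − 46 + 24 = 2.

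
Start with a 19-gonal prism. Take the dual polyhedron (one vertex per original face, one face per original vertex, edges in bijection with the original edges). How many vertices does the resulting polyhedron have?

21

The base solid has V = 38, E = 57, F = 21.
The dual swaps V and F and preserves E: V′ = F = 21, E′ = E = 57, F′ = V = 38.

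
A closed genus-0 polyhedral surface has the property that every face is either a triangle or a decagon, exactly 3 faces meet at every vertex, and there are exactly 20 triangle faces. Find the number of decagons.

12

Let x be the number of decagons; then F = 20 + x.
Edge–face incidences: 2E = 3·20 + 10·x = 60 + 10x.
Every vertex has degree 3, so 3V = 2E.
Euler: V − E + F = 2 ⇒ (2E)/3 − E + (20 + x) = 2.
Multiply by 6: 2·(2E) − 3·(2E) + 6·(20 + x) = 12, i.e. 120 + 6x − (60 + 10x) = 12.
Collecting terms: −4x + 60 = 12, so −4x = −48, so x = 12.
Then 2E = 60 + 10·12 = 180, so E = 90, V = 2E/3 = 60, F = 20 + 12 = 32.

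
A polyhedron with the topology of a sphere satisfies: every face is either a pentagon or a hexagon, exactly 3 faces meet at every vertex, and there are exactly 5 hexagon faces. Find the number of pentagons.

12

Let x be the number of pentagons; then F = 5 + x.
Edge–face incidences: 2E = 6·5 + 5·x = 30 + 5x.
Every vertex has degree 3, so 3V = 2E.
Euler: V − E + F = 2 ⇒ (2E)/3 − E + (5 + x) = 2.
Multiply by 6: 2·(2E) − 3·(2E) + 6·(5 + x) = 12, i.e. 30 + 6x − (30 + 5x) = 12.
Collecting terms: x = 12.
Then 2E = 30 + 5·12 = 90, so E = 45, V = 2E/3 = 30, F = 5 + 12 = 17.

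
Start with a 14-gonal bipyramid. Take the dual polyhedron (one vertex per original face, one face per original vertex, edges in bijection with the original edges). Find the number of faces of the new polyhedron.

16

The base solid has V = 16, E = 42, F = 28.
The dual swaps V and F and preserves E: V′ = F = 28, E′ = E = 42, F′ = V = 16.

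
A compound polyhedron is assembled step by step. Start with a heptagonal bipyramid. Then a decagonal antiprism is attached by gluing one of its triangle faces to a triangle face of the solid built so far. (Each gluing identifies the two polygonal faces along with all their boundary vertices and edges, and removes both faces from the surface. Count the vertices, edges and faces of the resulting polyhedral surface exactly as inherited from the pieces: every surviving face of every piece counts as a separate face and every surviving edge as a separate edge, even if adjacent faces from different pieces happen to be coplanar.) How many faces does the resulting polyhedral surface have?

A heptagonal bipyramid: V=9, E=21, F=14.
Attach a decagonal antiprism (V=20, E=40, F=22) along a 3-gon: merge 3 vertices and 3 edges, delete both glued faces → V=26, E=58, F=34.
Check: V − E + F = 26 − 58 + 34 = 2.

34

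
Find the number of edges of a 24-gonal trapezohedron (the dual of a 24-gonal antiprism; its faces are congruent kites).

The n-trapezohedron (dual of the n-antiprism) has V = 2·24 + 2 = 50, E = 4·24 = 96, F = 2·24 = 48.

96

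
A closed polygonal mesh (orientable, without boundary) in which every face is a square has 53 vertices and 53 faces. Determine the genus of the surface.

1

Every face is a square, so 2E = 4·53 = 212, giving E = 106.
χ = V − E + F = 53 − 106 + 53 = 0.
For a closed orientable surface χ = 2 − 2g, so g = (2 − (0))/2 = 1.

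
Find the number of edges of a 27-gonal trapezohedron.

108

The n-trapezohedron (dual of the n-antiprism) has V = 2·27 + 2 = 56, E = 4·27 = 108, F = 2·27 = 54.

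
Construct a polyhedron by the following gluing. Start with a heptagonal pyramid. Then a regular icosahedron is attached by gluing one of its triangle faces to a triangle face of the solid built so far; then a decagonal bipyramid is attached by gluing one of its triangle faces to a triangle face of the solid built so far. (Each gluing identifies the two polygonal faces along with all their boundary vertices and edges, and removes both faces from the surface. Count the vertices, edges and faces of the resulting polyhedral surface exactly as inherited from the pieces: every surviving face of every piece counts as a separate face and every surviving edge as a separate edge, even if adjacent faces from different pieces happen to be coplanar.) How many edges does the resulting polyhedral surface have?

A heptagonal pyramid: V=8, E=14, F=8.
Attach a regular icosahedron (V=12, E=30, F=20) along a 3-gon: merge 3 vertices and 3 edges, delete both glued faces → V=17, E=41, F=26.
Attach a decagonal bipyramid (V=12, E=30, F=20) along a 3-gon: merge 3 vertices and 3 edges, delete both glued faces → V=26, E=68, F=44.
Check: V − E + F = 26 − 68 + 44 = 2.

68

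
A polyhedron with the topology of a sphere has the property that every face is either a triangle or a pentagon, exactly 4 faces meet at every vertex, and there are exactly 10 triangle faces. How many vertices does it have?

Let x be the number of pentagons; then F = 10 + x.
Edge–face incidences: 2E = 3·10 + 5·x = 30 + 5x.
Every vertex has degree 4, so 4V = 2E.
Euler: V − E + F = 2 ⇒ (2E)/4 − E + (10 + x) = 2.
Multiply by 8: 2·(2E) − 4·(2E) + 8·(10 + x) = 16, i.e. 80 + 8x − 2·(30 + 5x) = 16.
Collecting terms: −2x + 20 = 16, so −2x = −4, so x = 2.
Then 2E = 30 + 5·2 = 40, so E = 20, V = 2E/4 = 10, F = 10 + 2 = 12.

10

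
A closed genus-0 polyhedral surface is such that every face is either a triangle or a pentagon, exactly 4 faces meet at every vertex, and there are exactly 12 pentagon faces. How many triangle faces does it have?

Let x be the number of triangles; then F = 12 + x.
Edge–face incidences: 2E = 5·12 + 3·x = 60 + 3x.
Every vertex has degree 4, so 4V = 2E.
Euler: V − E + F = 2 ⇒ (2E)/4 − E + (12 + x) = 2.
Multiply by 8: 2·(2E) − 4·(2E) + 8·(12 + x) = 16, i.e. 96 + 8x − 2·(60 + 3x) = 16.
Collecting terms: 2x − 24 = 16, so 2x = 40, so x = 20.
Then 2E = 60 + 3·20 = 120, so E = 60, V = 2E/4 = 30, F = 12 + 20 = 32.

20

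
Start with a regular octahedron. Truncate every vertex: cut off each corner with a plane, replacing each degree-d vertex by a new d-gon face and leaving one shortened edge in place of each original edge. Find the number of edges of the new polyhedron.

36

The base solid has V = 6, E = 12, F = 8.
Truncation replaces each original edge-end by a new vertex, so V′ = 2E = 24.
Each original edge survives, and each old vertex of degree d contributes d new edges; summing degrees gives Σd = 2E, so E′ = E + 2E = 3E = 36.
Each original face survives and each original vertex becomes one new face: F′ = F + V = 14.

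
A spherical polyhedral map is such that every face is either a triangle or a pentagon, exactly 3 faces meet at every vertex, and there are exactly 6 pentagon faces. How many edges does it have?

18

Let x be the number of triangles; then F = 6 + x.
Edge–face incidences: 2E = 5·6 + 3·x = 30 + 3x.
Every vertex has degree 3, so 3V = 2E.
Euler: V − E + F = 2 ⇒ (2E)/3 − E + (6 + x) = 2.
Multiply by 6: 2·(2E) − 3·(2E) + 6·(6 + x) = 12, i.e. 36 + 6x − (30 + 3x) = 12.
Collecting terms: 3x + 6 = 12, so 3x = 6, so x = 2.
Then 2E = 30 + 3·2 = 36, so E = 18, V = 2E/3 = 12, F = 6 + 2 = 8.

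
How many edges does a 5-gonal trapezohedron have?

The n-trapezohedron (dual of the n-antiprism) has V = 2·5 + 2 = 12, E = 4·5 = 20, F = 2·5 = 10.

20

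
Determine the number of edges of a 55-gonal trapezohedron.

The n-trapezohedron (dual of the n-antiprism) has V = 2·55 + 2 = 112, E = 4·55 = 220, F = 2·55 = 110.

220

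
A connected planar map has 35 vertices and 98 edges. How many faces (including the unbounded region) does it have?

65

Euler's formula for a connected plane graph: V − E + F = 2, so F = 2 − 35 + 98 = 65.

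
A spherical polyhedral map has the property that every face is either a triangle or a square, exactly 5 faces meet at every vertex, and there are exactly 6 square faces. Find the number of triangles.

32

Let x be the number of triangles; then F = 6 + x.
Edge–face incidences: 2E = 4·6 + 3·x = 24 + 3x.
Every vertex has degree 5, so 5V = 2E.
Euler: V − E + F = 2 ⇒ (2E)/5 − E + (6 + x) = 2.
Multiply by 10: 2·(2E) − 5·(2E) + 10·(6 + x) = 20, i.e. 60 + 10x − 3·(24 + 3x) = 20.
Collecting terms: x − 12 = 20, so x = 32.
Then 2E = 24 + 3·32 = 120, so E = 60, V = 2E/5 = 24, F = 6 + 32 = 38.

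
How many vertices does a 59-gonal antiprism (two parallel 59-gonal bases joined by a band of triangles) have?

An antiprism on an n-gon has two n-gon caps and 2n triangles: V = 2·59 = 118, E = 4·59 = 236, F = 2·59 + 2 = 120.
Check: V − E + F = 118 − 236 + 120 = 2.

118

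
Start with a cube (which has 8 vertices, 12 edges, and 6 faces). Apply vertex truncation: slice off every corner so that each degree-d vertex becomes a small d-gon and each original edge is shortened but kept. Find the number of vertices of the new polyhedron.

Truncation replaces each original edge-end by a new vertex, so V′ = 2E = 24.
Each original edge survives, and each old vertex of degree d contributes d new edges; summing degrees gives Σd = 2E, so E′ = E + 2E = 3E = 36.
Each original face survives and each original vertex becomes one new face: F′ = F + V = 14.

24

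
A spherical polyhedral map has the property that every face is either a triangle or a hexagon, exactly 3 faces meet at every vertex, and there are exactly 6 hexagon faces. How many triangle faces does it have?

Let x be the number of triangles; then F = 6 + x.
Edge–face incidences: 2E = 6·6 + 3·x = 36 + 3x.
Every vertex has degree 3, so 3V = 2E.
Euler: V − E + F = 2 ⇒ (2E)/3 − E + (6 + x) = 2.
Multiply by 6: 2·(2E) − 3·(2E) + 6·(6 + x) = 12, i.e. 36 + 6x − (36 + 3x) = 12.
Collecting terms: 3x = 12, so x = 4.
Then 2E = 36 + 3·4 = 48, so E = 24, V = 2E/3 = 16, F = 6 + 4 = 10.

4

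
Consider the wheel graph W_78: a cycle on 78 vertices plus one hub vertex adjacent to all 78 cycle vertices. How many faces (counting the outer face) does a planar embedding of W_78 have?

79

W_78 has V = 78 + 1 = 79 vertices and E = 2·78 = 156 edges.
By Euler's formula F = 2 − V + E = 2 − 79 + 156 = 79.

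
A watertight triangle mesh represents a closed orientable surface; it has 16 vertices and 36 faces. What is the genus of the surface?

2

Every face is a triangle, so 2E = 3·36 = 108, giving E = 54.
χ = V − E + F = 16 − 54 + 36 = -2.
For a closed orientable surface χ = 2 − 2g, so g = (2 − (-2))/2 = 2.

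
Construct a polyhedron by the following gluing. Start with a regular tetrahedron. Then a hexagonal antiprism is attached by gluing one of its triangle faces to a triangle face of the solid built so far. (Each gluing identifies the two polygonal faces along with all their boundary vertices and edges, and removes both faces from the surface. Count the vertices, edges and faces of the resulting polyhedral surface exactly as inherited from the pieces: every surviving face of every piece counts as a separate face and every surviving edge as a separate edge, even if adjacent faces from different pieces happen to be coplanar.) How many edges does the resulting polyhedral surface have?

A regular tetrahedron: V=4, E=6, F=4.
Attach a hexagonal antiprism (V=12, E=24, F=14) along a 3-gon: merge 3 vertices and 3 edges, delete both glued faces → V=13, E=27, F=16.
Check: V − E + F = 13 − 27 + 16 = 2.

27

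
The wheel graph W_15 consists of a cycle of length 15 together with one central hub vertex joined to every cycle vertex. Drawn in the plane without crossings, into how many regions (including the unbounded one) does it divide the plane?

W_15 has V = 15 + 1 = 16 vertices and E = 2·15 = 30 edges.
By Euler's formula F = 2 − V + E = 2 − 16 + 30 = 16.

16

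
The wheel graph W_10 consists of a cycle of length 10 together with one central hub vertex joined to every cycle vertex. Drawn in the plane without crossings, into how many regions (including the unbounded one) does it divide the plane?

11

W_10 has V = 10 + 1 = 11 vertices and E = 2·10 = 20 edges.
By Euler's formula F = 2 − V + E = 2 − 11 + 20 = 11.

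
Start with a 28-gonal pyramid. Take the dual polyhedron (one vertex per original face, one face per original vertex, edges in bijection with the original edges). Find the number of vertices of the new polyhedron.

29

The base solid has V = 29, E = 56, F = 29.
The dual swaps V and F and preserves E: V′ = F = 29, E′ = E = 56, F′ = V = 29.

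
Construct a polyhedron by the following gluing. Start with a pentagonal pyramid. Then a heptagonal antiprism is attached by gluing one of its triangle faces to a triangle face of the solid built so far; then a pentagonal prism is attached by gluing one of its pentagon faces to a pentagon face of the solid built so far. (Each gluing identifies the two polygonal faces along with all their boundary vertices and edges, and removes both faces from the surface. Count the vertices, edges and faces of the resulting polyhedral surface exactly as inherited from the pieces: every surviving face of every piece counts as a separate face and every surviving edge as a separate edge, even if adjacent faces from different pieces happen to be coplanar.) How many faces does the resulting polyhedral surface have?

25

A pentagonal pyramid: V=6, E=10, F=6.
Attach a heptagonal antiprism (V=14, E=28, F=16) along a 3-gon: merge 3 vertices and 3 edges, delete both glued faces → V=17, E=35, F=20.
Attach a pentagonal prism (V=10, E=15, F=7) along a 5-gon: merge 5 vertices and 5 edges, delete both glued faces → V=22, E=45, F=25.
Check: V − E + F = 22 − 45 + 25 = 2.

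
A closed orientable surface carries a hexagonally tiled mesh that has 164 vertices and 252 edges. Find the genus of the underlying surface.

Every face is a hexagon and each edge borders two faces, so 6F = 2·252, giving F = 84.
χ = V − E + F = 164 − 252 + 84 = -4.
For a closed orientable surface χ = 2 − 2g, so g = (2 − (-4))/2 = 3.

3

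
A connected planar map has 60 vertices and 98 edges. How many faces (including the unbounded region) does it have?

Euler's formula for a connected plane graph: V − E + F = 2, so F = 2 − 60 + 98 = 40.

40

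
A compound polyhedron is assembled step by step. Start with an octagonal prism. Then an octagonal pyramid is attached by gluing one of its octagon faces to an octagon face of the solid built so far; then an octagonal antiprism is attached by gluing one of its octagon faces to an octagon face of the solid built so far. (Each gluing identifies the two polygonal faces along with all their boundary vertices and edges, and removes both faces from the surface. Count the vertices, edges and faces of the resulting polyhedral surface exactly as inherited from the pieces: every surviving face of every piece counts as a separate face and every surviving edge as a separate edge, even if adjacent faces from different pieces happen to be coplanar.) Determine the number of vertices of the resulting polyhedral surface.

An octagonal prism: V=16, E=24, F=10.
Attach an octagonal pyramid (V=9, E=16, F=9) along an 8-gon: merge 8 vertices and 8 edges, delete both glued faces → V=17, E=32, F=17.
Attach an octagonal antiprism (V=16, E=32, F=18) along an 8-gon: merge 8 vertices and 8 edges, delete both glued faces → V=25, E=56, F=33.
Check: V − E + F = 25 − 56 + 33 = 2.

25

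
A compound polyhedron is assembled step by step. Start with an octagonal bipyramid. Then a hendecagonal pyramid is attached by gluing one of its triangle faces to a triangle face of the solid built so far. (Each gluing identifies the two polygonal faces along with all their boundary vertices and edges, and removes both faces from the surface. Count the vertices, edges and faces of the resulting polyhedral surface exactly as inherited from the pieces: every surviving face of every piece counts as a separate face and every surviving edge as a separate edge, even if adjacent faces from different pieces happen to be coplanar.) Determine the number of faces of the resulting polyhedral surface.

An octagonal bipyramid: V=10, E=24, F=16.
Attach a hendecagonal pyramid (V=12, E=22, F=12) along a 3-gon: merge 3 vertices and 3 edges, delete both glued faces → V=19, E=43, F=26.
Check: V − E + F = 19 − 43 + 26 = 2.

26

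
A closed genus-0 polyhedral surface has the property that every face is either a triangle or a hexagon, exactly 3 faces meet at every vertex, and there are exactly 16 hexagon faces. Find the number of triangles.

4

Let x be the number of triangles; then F = 16 + x.
Edge–face incidences: 2E = 6·16 + 3·x = 96 + 3x.
Every vertex has degree 3, so 3V = 2E.
Euler: V − E + F = 2 ⇒ (2E)/3 − E + (16 + x) = 2.
Multiply by 6: 2·(2E) − 3·(2E) + 6·(16 + x) = 12, i.e. 96 + 6x − (96 + 3x) = 12.
Collecting terms: 3x = 12, so x = 4.
Then 2E = 96 + 3·4 = 108, so E = 54, V = 2E/3 = 36, F = 16 + 4 = 20.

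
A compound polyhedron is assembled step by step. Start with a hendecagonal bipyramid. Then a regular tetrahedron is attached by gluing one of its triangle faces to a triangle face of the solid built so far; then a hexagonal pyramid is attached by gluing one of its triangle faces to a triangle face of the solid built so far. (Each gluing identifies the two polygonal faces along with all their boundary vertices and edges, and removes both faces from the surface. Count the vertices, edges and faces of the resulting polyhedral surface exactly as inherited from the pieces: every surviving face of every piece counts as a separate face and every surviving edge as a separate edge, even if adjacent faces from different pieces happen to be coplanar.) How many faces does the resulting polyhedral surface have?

A hendecagonal bipyramid: V=13, E=33, F=22.
Attach a regular tetrahedron (V=4, E=6, F=4) along a 3-gon: merge 3 vertices and 3 edges, delete both glued faces → V=14, E=36, F=24.
Attach a hexagonal pyramid (V=7, E=12, F=7) along a 3-gon: merge 3 vertices and 3 edges, delete both glued faces → V=18, E=45, F=29.
Check: V − E + F = 18 − 45 + 29 = 2.

29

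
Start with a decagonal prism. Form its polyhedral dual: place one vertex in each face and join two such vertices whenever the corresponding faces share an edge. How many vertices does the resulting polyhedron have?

The base solid has V = 20, E = 30, F = 12.
The dual swaps V and F and preserves E: V′ = F = 12, E′ = E = 30, F′ = V = 20.

12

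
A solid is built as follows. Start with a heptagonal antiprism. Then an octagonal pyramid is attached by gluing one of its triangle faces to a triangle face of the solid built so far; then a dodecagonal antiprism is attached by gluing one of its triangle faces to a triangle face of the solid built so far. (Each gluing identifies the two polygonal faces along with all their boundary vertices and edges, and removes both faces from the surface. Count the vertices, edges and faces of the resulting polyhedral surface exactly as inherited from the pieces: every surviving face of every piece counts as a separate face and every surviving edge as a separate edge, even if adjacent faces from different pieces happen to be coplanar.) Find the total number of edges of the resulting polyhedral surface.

86

A heptagonal antiprism: V=14, E=28, F=16.
Attach an octagonal pyramid (V=9, E=16, F=9) along a 3-gon: merge 3 vertices and 3 edges, delete both glued faces → V=20, E=41, F=23.
Attach a dodecagonal antiprism (V=24, E=48, F=26) along a 3-gon: merge 3 vertices and 3 edges, delete both glued faces → V=41, E=86, F=47.
Check: V − E + F = 41 − 86 + 47 = 2.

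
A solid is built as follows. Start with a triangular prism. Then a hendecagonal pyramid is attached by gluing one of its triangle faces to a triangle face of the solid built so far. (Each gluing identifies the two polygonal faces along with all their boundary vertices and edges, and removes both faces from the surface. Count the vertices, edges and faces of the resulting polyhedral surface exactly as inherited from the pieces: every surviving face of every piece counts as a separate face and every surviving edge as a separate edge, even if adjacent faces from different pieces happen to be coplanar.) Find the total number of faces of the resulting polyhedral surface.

A triangular prism: V=6, E=9, F=5.
Attach a hendecagonal pyramid (V=12, E=22, F=12) along a 3-gon: merge 3 vertices and 3 edges, delete both glued faces → V=15, E=28, F=15.
Check: V − E + F = 15 − 28 + 15 = 2.

15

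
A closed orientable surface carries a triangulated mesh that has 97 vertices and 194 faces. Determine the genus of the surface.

1

Every face is a triangle, so 2E = 3·194 = 582, giving E = 291.
χ = V − E + F = 97 − 291 + 194 = 0.
For a closed orientable surface χ = 2 − 2g, so g = (2 − (0))/2 = 1.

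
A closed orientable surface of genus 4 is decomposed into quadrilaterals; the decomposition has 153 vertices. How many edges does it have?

318

χ = 2 − 2·4 = -6, and every face is a square so 4F = 2E.
V − E + F = -6 with E = 4F/2 gives 153 − (4/2 − 1)·F = -6, so F = 159 and E = 318.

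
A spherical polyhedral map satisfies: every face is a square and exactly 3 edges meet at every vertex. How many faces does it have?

6

Each face has 4 edges and each edge borders two faces, so 2E = 4F.
Each vertex has degree 3, so 3V = 2E and hence V = 4F/3.
Euler: V − E + F = 2 ⇒ (4F/3) − (4F/2) + F = 2.
Multiply by 6: (8 − 12 + 6)F = 12, i.e. 2F = 12.
So F = 6, E = 4·6/2 = 12, V = 4·6/3 = 8.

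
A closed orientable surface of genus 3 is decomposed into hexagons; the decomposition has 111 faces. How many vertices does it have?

χ = 2 − 2·3 = -4, and every face is a hexagon so 6F = 2E.
E = 6·111/2 = 333. Then V = -4 + E − F = -4 + 333 − 111 = 218.

218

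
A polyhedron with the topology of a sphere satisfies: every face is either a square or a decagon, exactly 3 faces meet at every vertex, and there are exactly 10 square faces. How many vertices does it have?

20

Let x be the number of decagons; then F = 10 + x.
Edge–face incidences: 2E = 4·10 + 10·x = 40 + 10x.
Every vertex has degree 3, so 3V = 2E.
Euler: V − E + F = 2 ⇒ (2E)/3 − E + (10 + x) = 2.
Multiply by 6: 2·(2E) − 3·(2E) + 6·(10 + x) = 12, i.e. 60 + 6x − (40 + 10x) = 12.
Collecting terms: −4x + 20 = 12, so −4x = −8, so x = 2.
Then 2E = 40 + 10·2 = 60, so E = 30, V = 2E/3 = 20, F = 10 + 2 = 12.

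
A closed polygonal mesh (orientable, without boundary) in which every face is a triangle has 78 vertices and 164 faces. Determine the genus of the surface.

3

Every face is a triangle, so 2E = 3·164 = 492, giving E = 246.
χ = V − E + F = 78 − 246 + 164 = -4.
For a closed orientable surface χ = 2 − 2g, so g = (2 − (-4))/2 = 3.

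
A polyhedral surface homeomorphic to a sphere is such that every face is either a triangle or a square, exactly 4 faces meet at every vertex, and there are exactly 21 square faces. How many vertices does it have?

Let x be the number of triangles; then F = 21 + x.
Edge–face incidences: 2E = 4·21 + 3·x = 84 + 3x.
Every vertex has degree 4, so 4V = 2E.
Euler: V − E + F = 2 ⇒ (2E)/4 − E + (21 + x) = 2.
Multiply by 8: 2·(2E) − 4·(2E) + 8·(21 + x) = 16, i.e. 168 + 8x − 2·(84 + 3x) = 16.
Collecting terms: 2x = 16, so x = 8.
Then 2E = 84 + 3·8 = 108, so E = 54, V = 2E/4 = 27, F = 21 + 8 = 29.

27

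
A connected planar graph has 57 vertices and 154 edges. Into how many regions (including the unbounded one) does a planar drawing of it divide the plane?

99

Euler's formula for a connected plane graph: V − E + F = 2, so F = 2 − 57 + 154 = 99.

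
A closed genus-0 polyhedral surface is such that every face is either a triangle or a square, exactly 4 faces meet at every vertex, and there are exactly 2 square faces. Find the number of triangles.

Let x be the number of triangles; then F = 2 + x.
Edge–face incidences: 2E = 4·2 + 3·x = 8 + 3x.
Every vertex has degree 4, so 4V = 2E.
Euler: V − E + F = 2 ⇒ (2E)/4 − E + (2 + x) = 2.
Multiply by 8: 2·(2E) − 4·(2E) + 8·(2 + x) = 16, i.e. 16 + 8x − 2·(8 + 3x) = 16.
Collecting terms: 2x = 16, so x = 8.
Then 2E = 8 + 3·8 = 32, so E = 16, V = 2E/4 = 8, F = 2 + 8 = 10.

8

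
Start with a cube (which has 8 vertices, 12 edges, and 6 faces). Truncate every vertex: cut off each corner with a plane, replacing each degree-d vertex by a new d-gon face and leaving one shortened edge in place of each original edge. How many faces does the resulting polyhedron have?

Truncation replaces each original edge-end by a new vertex, so V′ = 2E = 24.
Each original edge survives, and each old vertex of degree d contributes d new edges; summing degrees gives Σd = 2E, so E′ = E + 2E = 3E = 36.
Each original face survives and each original vertex becomes one new face: F′ = F + V = 14.

14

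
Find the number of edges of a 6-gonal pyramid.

A pyramid on an n-gon base has one n-gon and n triangles: V = 6 + 1 = 7, E = 2·6 = 12, F = 6 + 1 = 7.
Check: V − E + F = 7 − 12 + 7 = 2.

12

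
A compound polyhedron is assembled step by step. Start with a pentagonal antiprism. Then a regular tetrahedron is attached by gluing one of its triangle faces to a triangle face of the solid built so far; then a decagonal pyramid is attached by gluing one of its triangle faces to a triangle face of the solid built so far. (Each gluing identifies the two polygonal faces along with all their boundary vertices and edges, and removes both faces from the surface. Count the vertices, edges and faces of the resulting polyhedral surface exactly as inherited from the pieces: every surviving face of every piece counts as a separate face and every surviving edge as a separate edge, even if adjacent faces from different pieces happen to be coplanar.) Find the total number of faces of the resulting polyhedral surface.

23

A pentagonal antiprism: V=10, E=20, F=12.
Attach a regular tetrahedron (V=4, E=6, F=4) along a 3-gon: merge 3 vertices and 3 edges, delete both glued faces → V=11, E=23, F=14.
Attach a decagonal pyramid (V=11, E=20, F=11) along a 3-gon: merge 3 vertices and 3 edges, delete both glued faces → V=19, E=40, F=23.
Check: V − E + F = 19 − 40 + 23 = 2.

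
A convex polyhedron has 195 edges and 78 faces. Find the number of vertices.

119

Here V − E + F = 2.
V = 2 + E − F = 2 + 195 − 78 = 119.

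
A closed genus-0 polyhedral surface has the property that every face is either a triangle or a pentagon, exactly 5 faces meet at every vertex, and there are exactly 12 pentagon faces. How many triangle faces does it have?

Let x be the number of triangles; then F = 12 + x.
Edge–face incidences: 2E = 5·12 + 3·x = 60 + 3x.
Every vertex has degree 5, so 5V = 2E.
Euler: V − E + F = 2 ⇒ (2E)/5 − E + (12 + x) = 2.
Multiply by 10: 2·(2E) − 5·(2E) + 10·(12 + x) = 20, i.e. 120 + 10x − 3·(60 + 3x) = 20.
Collecting terms: x − 60 = 20, so x = 80.
Then 2E = 60 + 3·80 = 300, so E = 150, V = 2E/5 = 60, F = 12 + 80 = 92.

80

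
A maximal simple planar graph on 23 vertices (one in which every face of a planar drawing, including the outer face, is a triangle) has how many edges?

63

In a plane triangulation 3F = 2E and V − E + F = 2, so E = 3V − 6 = 3·23 − 6 = 63.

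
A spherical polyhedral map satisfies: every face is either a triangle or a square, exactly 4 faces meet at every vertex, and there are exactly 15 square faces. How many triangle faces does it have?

8

Let x be the number of triangles; then F = 15 + x.
Edge–face incidences: 2E = 4·15 + 3·x = 60 + 3x.
Every vertex has degree 4, so 4V = 2E.
Euler: V − E + F = 2 ⇒ (2E)/4 − E + (15 + x) = 2.
Multiply by 8: 2·(2E) − 4·(2E) + 8·(15 + x) = 16, i.e. 120 + 8x − 2·(60 + 3x) = 16.
Collecting terms: 2x = 16, so x = 8.
Then 2E = 60 + 3·8 = 84, so E = 42, V = 2E/4 = 21, F = 15 + 8 = 23.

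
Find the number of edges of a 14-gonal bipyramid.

42

A bipyramid over an n-gon has 2n triangular faces and n + 2 vertices: V = 14 + 2 = 16, E = 3·14 = 42, F = 2·14 = 28.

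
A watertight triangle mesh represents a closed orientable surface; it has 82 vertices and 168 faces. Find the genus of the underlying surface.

Every face is a triangle, so 2E = 3·168 = 504, giving E = 252.
χ = V − E + F = 82 − 252 + 168 = -2.
For a closed orientable surface χ = 2 − 2g, so g = (2 − (-2))/2 = 2.

2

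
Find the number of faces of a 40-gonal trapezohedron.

80

The n-trapezohedron (dual of the n-antiprism) has V = 2·40 + 2 = 82, E = 4·40 = 160, F = 2·40 = 80.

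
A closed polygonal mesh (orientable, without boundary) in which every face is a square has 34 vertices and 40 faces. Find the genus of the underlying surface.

Every face is a square, so 2E = 4·40 = 160, giving E = 80.
χ = V − E + F = 34 − 80 + 40 = -6.
For a closed orientable surface χ = 2 − 2g, so g = (2 − (-6))/2 = 4.

4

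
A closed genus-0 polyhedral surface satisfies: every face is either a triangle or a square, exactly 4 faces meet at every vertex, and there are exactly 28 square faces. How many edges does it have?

68

Let x be the number of triangles; then F = 28 + x.
Edge–face incidences: 2E = 4·28 + 3·x = 112 + 3x.
Every vertex has degree 4, so 4V = 2E.
Euler: V − E + F = 2 ⇒ (2E)/4 − E + (28 + x) = 2.
Multiply by 8: 2·(2E) − 4·(2E) + 8·(28 + x) = 16, i.e. 224 + 8x − 2·(112 + 3x) = 16.
Collecting terms: 2x = 16, so x = 8.
Then 2E = 112 + 3·8 = 136, so E = 68, V = 2E/4 = 34, F = 28 + 8 = 36.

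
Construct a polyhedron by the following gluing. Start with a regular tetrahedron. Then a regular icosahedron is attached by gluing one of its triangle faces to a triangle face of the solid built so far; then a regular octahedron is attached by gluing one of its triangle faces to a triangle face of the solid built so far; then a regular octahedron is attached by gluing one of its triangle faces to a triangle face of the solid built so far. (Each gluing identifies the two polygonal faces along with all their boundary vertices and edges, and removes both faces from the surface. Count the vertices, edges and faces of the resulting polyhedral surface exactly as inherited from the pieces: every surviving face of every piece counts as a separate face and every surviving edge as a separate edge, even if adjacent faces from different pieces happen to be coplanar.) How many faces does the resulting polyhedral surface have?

34

A regular tetrahedron: V=4, E=6, F=4.
Attach a regular icosahedron (V=12, E=30, F=20) along a 3-gon: merge 3 vertices and 3 edges, delete both glued faces → V=13, E=33, F=22.
Attach a regular octahedron (V=6, E=12, F=8) along a 3-gon: merge 3 vertices and 3 edges, delete both glued faces → V=16, E=42, F=28.
Attach a regular octahedron (V=6, E=12, F=8) along a 3-gon: merge 3 vertices and 3 edges, delete both glued faces → V=19, E=51, F=34.
Check: V − E + F = 19 − 51 + 34 = 2.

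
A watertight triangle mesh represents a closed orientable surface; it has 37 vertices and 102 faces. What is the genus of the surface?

8

Every face is a triangle, so 2E = 3·102 = 306, giving E = 153.
χ = V − E + F = 37 − 153 + 102 = -14.
For a closed orientable surface χ = 2 − 2g, so g = (2 − (-14))/2 = 8.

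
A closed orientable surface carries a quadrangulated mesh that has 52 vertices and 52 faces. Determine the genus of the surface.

1

Every face is a square, so 2E = 4·52 = 208, giving E = 104.
χ = V − E + F = 52 − 104 + 52 = 0.
For a closed orientable surface χ = 2 − 2g, so g = (2 − (0))/2 = 1.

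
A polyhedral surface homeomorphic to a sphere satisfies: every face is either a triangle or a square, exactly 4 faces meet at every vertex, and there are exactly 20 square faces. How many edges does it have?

Let x be the number of triangles; then F = 20 + x.
Edge–face incidences: 2E = 4·20 + 3·x = 80 + 3x.
Every vertex has degree 4, so 4V = 2E.
Euler: V − E + F = 2 ⇒ (2E)/4 − E + (20 + x) = 2.
Multiply by 8: 2·(2E) − 4·(2E) + 8·(20 + x) = 16, i.e. 160 + 8x − 2·(80 + 3x) = 16.
Collecting terms: 2x = 16, so x = 8.
Then 2E = 80 + 3·8 = 104, so E = 52, V = 2E/4 = 26, F = 20 + 8 = 28.

52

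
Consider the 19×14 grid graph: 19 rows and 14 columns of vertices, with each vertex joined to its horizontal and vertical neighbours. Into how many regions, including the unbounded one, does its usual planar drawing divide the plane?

The grid has V = 19·14 = 266 vertices and E = 19·13 + 14·18 = 499 edges.
F = 2 − V + E = 2 − 266 + 499 = 235.

235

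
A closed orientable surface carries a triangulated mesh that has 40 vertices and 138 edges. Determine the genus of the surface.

Every face is a triangle and each edge borders two faces, so 3F = 2·138, giving F = 92.
χ = V − E + F = 40 − 138 + 92 = -6.
For a closed orientable surface χ = 2 − 2g, so g = (2 − (-6))/2 = 4.

4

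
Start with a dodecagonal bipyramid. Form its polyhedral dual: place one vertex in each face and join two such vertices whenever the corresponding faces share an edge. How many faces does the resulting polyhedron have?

The base solid has V = 14, E = 36, F = 24.
The dual swaps V and F and preserves E: V′ = F = 24, E′ = E = 36, F′ = V = 14.

14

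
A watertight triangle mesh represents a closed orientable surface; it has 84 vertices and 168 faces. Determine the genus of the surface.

1

Every face is a triangle, so 2E = 3·168 = 504, giving E = 252.
χ = V − E + F = 84 − 252 + 168 = 0.
For a closed orientable surface χ = 2 − 2g, so g = (2 − (0))/2 = 1.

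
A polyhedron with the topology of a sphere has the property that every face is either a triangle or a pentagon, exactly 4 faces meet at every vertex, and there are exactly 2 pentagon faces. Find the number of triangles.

Let x be the number of triangles; then F = 2 + x.
Edge–face incidences: 2E = 5·2 + 3·x = 10 + 3x.
Every vertex has degree 4, so 4V = 2E.
Euler: V − E + F = 2 ⇒ (2E)/4 − E + (2 + x) = 2.
Multiply by 8: 2·(2E) − 4·(2E) + 8·(2 + x) = 16, i.e. 16 + 8x − 2·(10 + 3x) = 16.
Collecting terms: 2x − 4 = 16, so 2x = 20, so x = 10.
Then 2E = 10 + 3·10 = 40, so E = 20, V = 2E/4 = 10, F = 2 + 10 = 12.

10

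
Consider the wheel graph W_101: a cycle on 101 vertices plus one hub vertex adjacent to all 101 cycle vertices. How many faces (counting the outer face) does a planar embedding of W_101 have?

102

W_101 has V = 101 + 1 = 102 vertices and E = 2·101 = 202 edges.
By Euler's formula F = 2 − V + E = 2 − 102 + 202 = 102.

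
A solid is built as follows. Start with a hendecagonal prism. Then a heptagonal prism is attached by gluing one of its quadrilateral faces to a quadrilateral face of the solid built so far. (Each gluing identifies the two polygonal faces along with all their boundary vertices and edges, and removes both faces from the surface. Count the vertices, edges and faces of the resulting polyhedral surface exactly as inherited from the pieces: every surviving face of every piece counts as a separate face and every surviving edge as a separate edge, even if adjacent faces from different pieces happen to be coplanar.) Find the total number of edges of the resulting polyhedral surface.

50

A hendecagonal prism: V=22, E=33, F=13.
Attach a heptagonal prism (V=14, E=21, F=9) along a 4-gon: merge 4 vertices and 4 edges, delete both glued faces → V=32, E=50, F=20.
Check: V − E + F = 32 − 50 + 20 = 2.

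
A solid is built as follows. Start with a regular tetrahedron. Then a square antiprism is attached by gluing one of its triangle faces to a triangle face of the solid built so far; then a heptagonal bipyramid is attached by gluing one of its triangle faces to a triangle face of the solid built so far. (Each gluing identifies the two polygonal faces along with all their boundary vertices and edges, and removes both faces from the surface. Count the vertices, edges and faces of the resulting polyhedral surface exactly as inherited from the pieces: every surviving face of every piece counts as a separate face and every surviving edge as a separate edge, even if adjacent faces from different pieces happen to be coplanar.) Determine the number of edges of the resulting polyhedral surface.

37

A regular tetrahedron: V=4, E=6, F=4.
Attach a square antiprism (V=8, E=16, F=10) along a 3-gon: merge 3 vertices and 3 edges, delete both glued faces → V=9, E=19, F=12.
Attach a heptagonal bipyramid (V=9, E=21, F=14) along a 3-gon: merge 3 vertices and 3 edges, delete both glued faces → V=15, E=37, F=24.
Check: V − E + F = 15 − 37 + 24 = 2.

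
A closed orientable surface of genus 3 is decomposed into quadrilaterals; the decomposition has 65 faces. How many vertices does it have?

61

χ = 2 − 2·3 = -4, and every face is a square so 4F = 2E.
E = 4·65/2 = 130. Then V = -4 + E − F = -4 + 130 − 65 = 61.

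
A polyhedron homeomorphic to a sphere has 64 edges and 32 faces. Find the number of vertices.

Here V − E + F = 2.
V = 2 + E − F = 2 + 64 − 32 = 34.

34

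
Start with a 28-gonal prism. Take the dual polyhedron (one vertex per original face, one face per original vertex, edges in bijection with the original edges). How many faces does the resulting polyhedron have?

56

The base solid has V = 56, E = 84, F = 30.
The dual swaps V and F and preserves E: V′ = F = 30, E′ = E = 84, F′ = V = 56.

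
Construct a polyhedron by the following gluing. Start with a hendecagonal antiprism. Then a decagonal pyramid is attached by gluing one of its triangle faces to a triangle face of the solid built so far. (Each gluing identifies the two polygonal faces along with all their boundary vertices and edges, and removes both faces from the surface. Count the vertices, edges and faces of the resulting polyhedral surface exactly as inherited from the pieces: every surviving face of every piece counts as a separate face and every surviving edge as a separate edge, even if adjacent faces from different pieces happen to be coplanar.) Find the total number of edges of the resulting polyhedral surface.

A hendecagonal antiprism: V=22, E=44, F=24.
Attach a decagonal pyramid (V=11, E=20, F=11) along a 3-gon: merge 3 vertices and 3 edges, delete both glued faces → V=30, E=61, F=33.
Check: V − E + F = 30 − 61 + 33 = 2.

61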